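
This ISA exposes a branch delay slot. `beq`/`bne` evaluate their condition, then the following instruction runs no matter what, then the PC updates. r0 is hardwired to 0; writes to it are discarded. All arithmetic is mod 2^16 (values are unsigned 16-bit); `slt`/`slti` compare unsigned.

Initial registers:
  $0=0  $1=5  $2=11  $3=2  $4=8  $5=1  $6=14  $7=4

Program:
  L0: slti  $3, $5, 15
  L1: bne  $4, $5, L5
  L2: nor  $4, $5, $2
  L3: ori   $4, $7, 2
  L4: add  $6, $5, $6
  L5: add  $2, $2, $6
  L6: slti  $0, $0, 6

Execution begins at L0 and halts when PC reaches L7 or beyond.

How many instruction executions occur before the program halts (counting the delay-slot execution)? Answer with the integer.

PC=0  slti  $3, $5, 15       | $0=0 $1=5 $2=11 $3=1 $4=8 $5=1 $6=14 $7=4
PC=1  bne  $4, $5, L5        | $0=0 $1=5 $2=11 $3=1 $4=8 $5=1 $6=14 $7=4  [TAKEN]
PC=2  nor  $4, $5, $2        | $0=0 $1=5 $2=11 $3=1 $4=65524 $5=1 $6=14 $7=4
PC=5  add  $2, $2, $6        | $0=0 $1=5 $2=25 $3=1 $4=65524 $5=1 $6=14 $7=4
PC=6  slti  $0, $0, 6        | $0=0 $1=5 $2=25 $3=1 $4=65524 $5=1 $6=14 $7=4

5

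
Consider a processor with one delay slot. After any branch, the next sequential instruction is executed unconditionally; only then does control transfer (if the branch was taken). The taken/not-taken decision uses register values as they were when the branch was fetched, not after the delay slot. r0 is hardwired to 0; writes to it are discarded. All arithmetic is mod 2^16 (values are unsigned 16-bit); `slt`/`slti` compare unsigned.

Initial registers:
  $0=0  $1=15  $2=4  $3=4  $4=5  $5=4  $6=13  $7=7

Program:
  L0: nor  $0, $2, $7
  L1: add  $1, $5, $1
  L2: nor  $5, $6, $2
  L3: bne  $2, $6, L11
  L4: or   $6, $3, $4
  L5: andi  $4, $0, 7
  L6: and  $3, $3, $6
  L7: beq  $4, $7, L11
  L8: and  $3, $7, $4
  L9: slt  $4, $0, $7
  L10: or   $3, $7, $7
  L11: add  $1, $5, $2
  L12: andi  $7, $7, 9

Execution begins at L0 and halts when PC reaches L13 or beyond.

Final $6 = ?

5

#0 nor  $0, $2, $7 ; 0/15/4/4/5/4/13/7
#1 add  $1, $5, $1 ; 0/19/4/4/5/4/13/7
#2 nor  $5, $6, $2 ; 0/19/4/4/5/65522/13/7
#3 bne  $2, $6, L11 ; 0/19/4/4/5/65522/13/7 ; →target
#4 or   $6, $3, $4 ; 0/19/4/4/5/65522/5/7
#11 add  $1, $5, $2 ; 0/65526/4/4/5/65522/5/7
#12 andi  $7, $7, 9 ; 0/65526/4/4/5/65522/5/1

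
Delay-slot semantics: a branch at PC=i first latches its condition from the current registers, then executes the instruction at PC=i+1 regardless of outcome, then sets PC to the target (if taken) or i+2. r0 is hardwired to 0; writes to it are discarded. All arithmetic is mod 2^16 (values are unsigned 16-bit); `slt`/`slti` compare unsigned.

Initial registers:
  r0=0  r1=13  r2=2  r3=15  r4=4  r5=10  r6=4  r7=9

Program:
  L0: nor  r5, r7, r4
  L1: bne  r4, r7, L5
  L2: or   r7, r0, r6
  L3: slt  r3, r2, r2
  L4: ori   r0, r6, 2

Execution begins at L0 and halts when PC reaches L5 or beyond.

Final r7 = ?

4

#0 nor  r5, r7, r4 ; 0/13/2/15/4/65522/4/9
#1 bne  r4, r7, L5 ; 0/13/2/15/4/65522/4/9 ; →target
#2 or   r7, r0, r6 ; 0/13/2/15/4/65522/4/4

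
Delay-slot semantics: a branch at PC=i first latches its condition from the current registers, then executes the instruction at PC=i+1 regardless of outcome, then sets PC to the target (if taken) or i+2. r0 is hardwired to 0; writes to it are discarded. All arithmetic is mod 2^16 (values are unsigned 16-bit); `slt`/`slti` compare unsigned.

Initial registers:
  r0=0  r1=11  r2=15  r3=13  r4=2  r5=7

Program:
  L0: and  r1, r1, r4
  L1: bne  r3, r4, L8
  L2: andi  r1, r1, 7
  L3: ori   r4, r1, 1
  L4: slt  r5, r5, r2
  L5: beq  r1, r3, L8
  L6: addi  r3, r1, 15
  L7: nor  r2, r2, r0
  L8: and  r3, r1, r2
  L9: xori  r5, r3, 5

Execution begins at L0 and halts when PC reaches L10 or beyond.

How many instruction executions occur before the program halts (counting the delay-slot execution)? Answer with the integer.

PC=0  and  r1, r1, r4        | r0=0 r1=2 r2=15 r3=13 r4=2 r5=7
PC=1  bne  r3, r4, L8        | r0=0 r1=2 r2=15 r3=13 r4=2 r5=7  [TAKEN]
PC=2  andi  r1, r1, 7        | r0=0 r1=2 r2=15 r3=13 r4=2 r5=7
PC=8  and  r3, r1, r2        | r0=0 r1=2 r2=15 r3=2 r4=2 r5=7
PC=9  xori  r5, r3, 5        | r0=0 r1=2 r2=15 r3=2 r4=2 r5=7

5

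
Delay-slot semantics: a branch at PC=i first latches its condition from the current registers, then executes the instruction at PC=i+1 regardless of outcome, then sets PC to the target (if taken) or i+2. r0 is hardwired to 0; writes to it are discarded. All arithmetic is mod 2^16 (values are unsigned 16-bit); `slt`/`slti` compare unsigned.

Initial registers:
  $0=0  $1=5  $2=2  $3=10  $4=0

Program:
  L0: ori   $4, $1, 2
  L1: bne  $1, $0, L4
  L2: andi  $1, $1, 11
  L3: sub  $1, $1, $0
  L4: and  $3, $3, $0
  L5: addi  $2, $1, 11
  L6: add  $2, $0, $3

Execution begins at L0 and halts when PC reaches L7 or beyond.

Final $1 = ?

1

#0 ori   $4, $1, 2 ; 0/5/2/10/7
#1 bne  $1, $0, L4 ; 0/5/2/10/7 ; →target
#2 andi  $1, $1, 11 ; 0/1/2/10/7
#4 and  $3, $3, $0 ; 0/1/2/0/7
#5 addi  $2, $1, 11 ; 0/1/12/0/7
#6 add  $2, $0, $3 ; 0/1/0/0/7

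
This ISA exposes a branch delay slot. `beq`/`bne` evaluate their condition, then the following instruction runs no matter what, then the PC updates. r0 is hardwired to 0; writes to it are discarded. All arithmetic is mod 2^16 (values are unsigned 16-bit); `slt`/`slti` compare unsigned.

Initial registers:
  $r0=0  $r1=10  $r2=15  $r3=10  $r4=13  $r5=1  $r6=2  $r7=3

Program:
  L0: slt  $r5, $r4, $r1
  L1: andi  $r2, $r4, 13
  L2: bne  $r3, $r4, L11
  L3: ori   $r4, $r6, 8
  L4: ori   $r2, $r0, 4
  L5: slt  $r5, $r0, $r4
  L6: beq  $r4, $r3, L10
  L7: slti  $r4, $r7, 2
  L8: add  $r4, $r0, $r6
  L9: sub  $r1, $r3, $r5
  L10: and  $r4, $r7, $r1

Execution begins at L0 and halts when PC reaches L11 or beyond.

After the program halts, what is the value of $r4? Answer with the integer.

10

PC=0  slt  $r5, $r4, $r1     | $r0=0 $r1=10 $r2=15 $r3=10 $r4=13 $r5=0 $r6=2 $r7=3
PC=1  andi  $r2, $r4, 13     | $r0=0 $r1=10 $r2=13 $r3=10 $r4=13 $r5=0 $r6=2 $r7=3
PC=2  bne  $r3, $r4, L11     | $r0=0 $r1=10 $r2=13 $r3=10 $r4=13 $r5=0 $r6=2 $r7=3  [TAKEN]
PC=3  ori   $r4, $r6, 8      | $r0=0 $r1=10 $r2=13 $r3=10 $r4=10 $r5=0 $r6=2 $r7=3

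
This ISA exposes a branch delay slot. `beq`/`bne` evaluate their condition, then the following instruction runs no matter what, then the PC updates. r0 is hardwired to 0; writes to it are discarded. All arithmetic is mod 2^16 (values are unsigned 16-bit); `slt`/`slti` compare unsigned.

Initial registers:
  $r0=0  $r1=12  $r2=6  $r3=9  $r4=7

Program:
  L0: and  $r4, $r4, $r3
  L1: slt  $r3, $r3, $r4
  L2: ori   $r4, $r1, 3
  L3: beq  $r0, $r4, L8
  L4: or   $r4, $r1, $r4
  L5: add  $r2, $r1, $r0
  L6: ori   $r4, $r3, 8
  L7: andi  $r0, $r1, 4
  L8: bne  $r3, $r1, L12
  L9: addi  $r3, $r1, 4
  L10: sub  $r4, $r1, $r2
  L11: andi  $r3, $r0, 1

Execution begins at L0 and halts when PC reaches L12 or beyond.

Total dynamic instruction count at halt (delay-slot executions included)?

#0 and  $r4, $r4, $r3 ; 0/12/6/9/1
#1 slt  $r3, $r3, $r4 ; 0/12/6/0/1
#2 ori   $r4, $r1, 3 ; 0/12/6/0/15
#3 beq  $r0, $r4, L8 ; 0/12/6/0/15 ; →fallthru
#4 or   $r4, $r1, $r4 ; 0/12/6/0/15
#5 add  $r2, $r1, $r0 ; 0/12/12/0/15
#6 ori   $r4, $r3, 8 ; 0/12/12/0/8
#7 andi  $r0, $r1, 4 ; 0/12/12/0/8
#8 bne  $r3, $r1, L12 ; 0/12/12/0/8 ; →target
#9 addi  $r3, $r1, 4 ; 0/12/12/16/8

10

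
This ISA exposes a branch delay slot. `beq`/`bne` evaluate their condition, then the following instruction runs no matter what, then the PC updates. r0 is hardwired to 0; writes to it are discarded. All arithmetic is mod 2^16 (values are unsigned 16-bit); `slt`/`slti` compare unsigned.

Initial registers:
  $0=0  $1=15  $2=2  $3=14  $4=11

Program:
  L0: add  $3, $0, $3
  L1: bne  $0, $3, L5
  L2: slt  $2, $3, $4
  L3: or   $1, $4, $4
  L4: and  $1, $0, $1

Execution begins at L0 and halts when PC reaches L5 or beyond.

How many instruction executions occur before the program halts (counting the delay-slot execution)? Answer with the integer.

PC=0  add  $3, $0, $3        | $0=0 $1=15 $2=2 $3=14 $4=11
PC=1  bne  $0, $3, L5        | $0=0 $1=15 $2=2 $3=14 $4=11  [TAKEN]
PC=2  slt  $2, $3, $4        | $0=0 $1=15 $2=0 $3=14 $4=11

3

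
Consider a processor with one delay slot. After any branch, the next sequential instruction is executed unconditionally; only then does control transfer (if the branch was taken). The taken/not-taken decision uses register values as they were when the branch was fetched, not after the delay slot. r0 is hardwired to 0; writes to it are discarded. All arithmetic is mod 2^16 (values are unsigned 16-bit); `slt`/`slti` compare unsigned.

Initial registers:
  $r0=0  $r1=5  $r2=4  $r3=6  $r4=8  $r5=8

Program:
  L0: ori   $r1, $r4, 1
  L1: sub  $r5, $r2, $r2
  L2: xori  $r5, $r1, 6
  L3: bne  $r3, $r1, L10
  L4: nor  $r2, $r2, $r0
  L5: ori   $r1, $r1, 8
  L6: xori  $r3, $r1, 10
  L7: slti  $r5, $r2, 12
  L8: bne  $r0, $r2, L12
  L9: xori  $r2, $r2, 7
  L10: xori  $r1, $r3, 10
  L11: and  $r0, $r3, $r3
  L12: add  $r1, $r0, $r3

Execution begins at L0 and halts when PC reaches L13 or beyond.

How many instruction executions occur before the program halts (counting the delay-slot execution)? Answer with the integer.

8

PC=0  ori   $r1, $r4, 1      | $r0=0 $r1=9 $r2=4 $r3=6 $r4=8 $r5=8
PC=1  sub  $r5, $r2, $r2     | $r0=0 $r1=9 $r2=4 $r3=6 $r4=8 $r5=0
PC=2  xori  $r5, $r1, 6      | $r0=0 $r1=9 $r2=4 $r3=6 $r4=8 $r5=15
PC=3  bne  $r3, $r1, L10     | $r0=0 $r1=9 $r2=4 $r3=6 $r4=8 $r5=15  [TAKEN]
PC=4  nor  $r2, $r2, $r0     | $r0=0 $r1=9 $r2=65531 $r3=6 $r4=8 $r5=15
PC=10 xori  $r1, $r3, 10     | $r0=0 $r1=12 $r2=65531 $r3=6 $r4=8 $r5=15
PC=11 and  $r0, $r3, $r3     | $r0=0 $r1=12 $r2=65531 $r3=6 $r4=8 $r5=15
PC=12 add  $r1, $r0, $r3     | $r0=0 $r1=6 $r2=65531 $r3=6 $r4=8 $r5=15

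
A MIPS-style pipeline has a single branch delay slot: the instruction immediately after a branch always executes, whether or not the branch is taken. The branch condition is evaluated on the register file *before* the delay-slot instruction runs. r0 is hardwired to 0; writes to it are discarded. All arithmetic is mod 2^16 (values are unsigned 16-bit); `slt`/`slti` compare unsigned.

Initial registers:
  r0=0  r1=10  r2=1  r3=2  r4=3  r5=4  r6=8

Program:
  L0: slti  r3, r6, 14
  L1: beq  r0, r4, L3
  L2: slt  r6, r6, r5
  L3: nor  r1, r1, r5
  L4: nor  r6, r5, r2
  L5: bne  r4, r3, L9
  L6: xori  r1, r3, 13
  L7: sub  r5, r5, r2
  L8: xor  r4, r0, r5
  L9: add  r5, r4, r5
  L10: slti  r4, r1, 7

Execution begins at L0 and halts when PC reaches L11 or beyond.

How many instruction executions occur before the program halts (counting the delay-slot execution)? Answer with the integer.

9

PC=0  slti  r3, r6, 14       | r0=0 r1=10 r2=1 r3=1 r4=3 r5=4 r6=8
PC=1  beq  r0, r4, L3        | r0=0 r1=10 r2=1 r3=1 r4=3 r5=4 r6=8  [not taken]
PC=2  slt  r6, r6, r5        | r0=0 r1=10 r2=1 r3=1 r4=3 r5=4 r6=0
PC=3  nor  r1, r1, r5        | r0=0 r1=65521 r2=1 r3=1 r4=3 r5=4 r6=0
PC=4  nor  r6, r5, r2        | r0=0 r1=65521 r2=1 r3=1 r4=3 r5=4 r6=65530
PC=5  bne  r4, r3, L9        | r0=0 r1=65521 r2=1 r3=1 r4=3 r5=4 r6=65530  [TAKEN]
PC=6  xori  r1, r3, 13       | r0=0 r1=12 r2=1 r3=1 r4=3 r5=4 r6=65530
PC=9  add  r5, r4, r5        | r0=0 r1=12 r2=1 r3=1 r4=3 r5=7 r6=65530
PC=10 slti  r4, r1, 7        | r0=0 r1=12 r2=1 r3=1 r4=0 r5=7 r6=65530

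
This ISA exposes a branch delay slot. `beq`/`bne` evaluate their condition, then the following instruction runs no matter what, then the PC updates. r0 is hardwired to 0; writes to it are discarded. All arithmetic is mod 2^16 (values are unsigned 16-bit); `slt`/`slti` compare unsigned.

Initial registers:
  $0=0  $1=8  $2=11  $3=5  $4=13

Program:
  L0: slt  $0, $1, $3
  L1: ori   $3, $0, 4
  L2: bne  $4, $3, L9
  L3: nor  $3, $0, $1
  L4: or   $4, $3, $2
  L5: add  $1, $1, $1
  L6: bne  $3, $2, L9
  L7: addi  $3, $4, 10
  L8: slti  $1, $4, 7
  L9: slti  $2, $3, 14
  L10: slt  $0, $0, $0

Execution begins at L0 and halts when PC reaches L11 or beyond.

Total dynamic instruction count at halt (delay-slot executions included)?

6

[0] slt  $0, $1, $3  →  {$0:0, $1:8, $2:11, $3:5, $4:13}
[1] ori   $3, $0, 4  →  {$0:0, $1:8, $2:11, $3:4, $4:13}
[2] bne  $4, $3, L9  →  {$0:0, $1:8, $2:11, $3:4, $4:13}  ⟨branch taken⟩
[3] nor  $3, $0, $1  →  {$0:0, $1:8, $2:11, $3:65527, $4:13}
[9] slti  $2, $3, 14  →  {$0:0, $1:8, $2:0, $3:65527, $4:13}
[10] slt  $0, $0, $0  →  {$0:0, $1:8, $2:0, $3:65527, $4:13}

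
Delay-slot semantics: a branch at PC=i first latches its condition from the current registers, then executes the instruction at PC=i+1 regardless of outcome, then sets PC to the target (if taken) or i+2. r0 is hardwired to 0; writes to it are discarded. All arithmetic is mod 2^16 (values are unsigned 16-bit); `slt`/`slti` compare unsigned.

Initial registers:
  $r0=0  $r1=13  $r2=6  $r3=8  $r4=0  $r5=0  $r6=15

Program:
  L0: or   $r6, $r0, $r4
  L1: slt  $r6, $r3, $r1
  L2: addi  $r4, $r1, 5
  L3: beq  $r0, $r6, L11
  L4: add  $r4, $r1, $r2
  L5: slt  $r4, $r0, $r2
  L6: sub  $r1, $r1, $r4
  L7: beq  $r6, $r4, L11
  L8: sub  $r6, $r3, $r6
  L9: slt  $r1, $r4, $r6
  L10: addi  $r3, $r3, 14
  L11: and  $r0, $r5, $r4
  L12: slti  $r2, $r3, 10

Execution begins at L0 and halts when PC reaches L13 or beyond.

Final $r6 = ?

  step pc=0: or   $r6, $r0, $r4  regs=(0,13,6,8,0,0,0)
  step pc=1: slt  $r6, $r3, $r1  regs=(0,13,6,8,0,0,1)
  step pc=2: addi  $r4, $r1, 5  regs=(0,13,6,8,18,0,1)
  step pc=3: beq  $r0, $r6, L11  cond=F  regs=(0,13,6,8,18,0,1)
  step pc=4: add  $r4, $r1, $r2  regs=(0,13,6,8,19,0,1)
  step pc=5: slt  $r4, $r0, $r2  regs=(0,13,6,8,1,0,1)
  step pc=6: sub  $r1, $r1, $r4  regs=(0,12,6,8,1,0,1)
  step pc=7: beq  $r6, $r4, L11  cond=T  regs=(0,12,6,8,1,0,1)
  step pc=8: sub  $r6, $r3, $r6  regs=(0,12,6,8,1,0,7)
  step pc=11: and  $r0, $r5, $r4  regs=(0,12,6,8,1,0,7)
  step pc=12: slti  $r2, $r3, 10  regs=(0,12,1,8,1,0,7)

7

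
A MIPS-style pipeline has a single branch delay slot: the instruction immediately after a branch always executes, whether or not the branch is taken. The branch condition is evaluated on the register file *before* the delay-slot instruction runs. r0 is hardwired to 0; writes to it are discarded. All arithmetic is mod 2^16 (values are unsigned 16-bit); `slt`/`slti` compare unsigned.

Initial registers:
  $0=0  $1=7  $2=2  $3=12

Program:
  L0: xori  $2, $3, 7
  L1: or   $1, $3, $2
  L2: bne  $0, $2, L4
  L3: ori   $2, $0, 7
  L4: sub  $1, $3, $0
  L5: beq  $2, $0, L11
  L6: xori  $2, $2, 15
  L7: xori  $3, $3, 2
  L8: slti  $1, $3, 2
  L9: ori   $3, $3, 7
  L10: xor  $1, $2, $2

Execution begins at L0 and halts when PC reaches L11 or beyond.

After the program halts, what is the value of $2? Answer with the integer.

8

#0 xori  $2, $3, 7 ; 0/7/11/12
#1 or   $1, $3, $2 ; 0/15/11/12
#2 bne  $0, $2, L4 ; 0/15/11/12 ; →target
#3 ori   $2, $0, 7 ; 0/15/7/12
#4 sub  $1, $3, $0 ; 0/12/7/12
#5 beq  $2, $0, L11 ; 0/12/7/12 ; →fallthru
#6 xori  $2, $2, 15 ; 0/12/8/12
#7 xori  $3, $3, 2 ; 0/12/8/14
#8 slti  $1, $3, 2 ; 0/0/8/14
#9 ori   $3, $3, 7 ; 0/0/8/15
#10 xor  $1, $2, $2 ; 0/0/8/15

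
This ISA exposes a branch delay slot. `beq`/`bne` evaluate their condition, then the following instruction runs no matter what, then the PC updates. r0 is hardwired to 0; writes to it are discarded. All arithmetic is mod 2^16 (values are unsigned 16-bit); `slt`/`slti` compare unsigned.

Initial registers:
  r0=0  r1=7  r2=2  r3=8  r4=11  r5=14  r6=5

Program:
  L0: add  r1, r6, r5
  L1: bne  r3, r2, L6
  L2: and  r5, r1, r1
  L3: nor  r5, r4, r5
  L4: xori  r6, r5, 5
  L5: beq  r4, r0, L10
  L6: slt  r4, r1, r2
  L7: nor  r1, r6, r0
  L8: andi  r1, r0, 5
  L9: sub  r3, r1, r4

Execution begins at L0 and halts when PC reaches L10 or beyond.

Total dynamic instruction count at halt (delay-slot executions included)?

7

#0 add  r1, r6, r5 ; 0/19/2/8/11/14/5
#1 bne  r3, r2, L6 ; 0/19/2/8/11/14/5 ; →target
#2 and  r5, r1, r1 ; 0/19/2/8/11/19/5
#6 slt  r4, r1, r2 ; 0/19/2/8/0/19/5
#7 nor  r1, r6, r0 ; 0/65530/2/8/0/19/5
#8 andi  r1, r0, 5 ; 0/0/2/8/0/19/5
#9 sub  r3, r1, r4 ; 0/0/2/0/0/19/5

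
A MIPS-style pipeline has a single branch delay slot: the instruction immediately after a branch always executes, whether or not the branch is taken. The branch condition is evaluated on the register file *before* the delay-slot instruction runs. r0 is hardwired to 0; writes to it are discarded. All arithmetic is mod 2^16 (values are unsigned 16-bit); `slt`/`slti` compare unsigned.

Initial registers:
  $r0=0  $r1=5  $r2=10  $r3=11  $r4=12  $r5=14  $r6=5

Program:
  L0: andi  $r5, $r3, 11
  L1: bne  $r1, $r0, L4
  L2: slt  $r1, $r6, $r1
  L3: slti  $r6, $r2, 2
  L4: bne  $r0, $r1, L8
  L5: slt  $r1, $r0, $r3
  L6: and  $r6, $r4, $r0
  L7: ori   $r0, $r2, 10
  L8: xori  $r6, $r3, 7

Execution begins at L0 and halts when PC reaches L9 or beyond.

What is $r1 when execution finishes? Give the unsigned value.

[0] andi  $r5, $r3, 11  →  {$r0:0, $r1:5, $r2:10, $r3:11, $r4:12, $r5:11, $r6:5}
[1] bne  $r1, $r0, L4  →  {$r0:0, $r1:5, $r2:10, $r3:11, $r4:12, $r5:11, $r6:5}  ⟨branch taken⟩
[2] slt  $r1, $r6, $r1  →  {$r0:0, $r1:0, $r2:10, $r3:11, $r4:12, $r5:11, $r6:5}
[4] bne  $r0, $r1, L8  →  {$r0:0, $r1:0, $r2:10, $r3:11, $r4:12, $r5:11, $r6:5}  ⟨branch fallthrough⟩
[5] slt  $r1, $r0, $r3  →  {$r0:0, $r1:1, $r2:10, $r3:11, $r4:12, $r5:11, $r6:5}
[6] and  $r6, $r4, $r0  →  {$r0:0, $r1:1, $r2:10, $r3:11, $r4:12, $r5:11, $r6:0}
[7] ori   $r0, $r2, 10  →  {$r0:0, $r1:1, $r2:10, $r3:11, $r4:12, $r5:11, $r6:0}
[8] xori  $r6, $r3, 7  →  {$r0:0, $r1:1, $r2:10, $r3:11, $r4:12, $r5:11, $r6:12}

1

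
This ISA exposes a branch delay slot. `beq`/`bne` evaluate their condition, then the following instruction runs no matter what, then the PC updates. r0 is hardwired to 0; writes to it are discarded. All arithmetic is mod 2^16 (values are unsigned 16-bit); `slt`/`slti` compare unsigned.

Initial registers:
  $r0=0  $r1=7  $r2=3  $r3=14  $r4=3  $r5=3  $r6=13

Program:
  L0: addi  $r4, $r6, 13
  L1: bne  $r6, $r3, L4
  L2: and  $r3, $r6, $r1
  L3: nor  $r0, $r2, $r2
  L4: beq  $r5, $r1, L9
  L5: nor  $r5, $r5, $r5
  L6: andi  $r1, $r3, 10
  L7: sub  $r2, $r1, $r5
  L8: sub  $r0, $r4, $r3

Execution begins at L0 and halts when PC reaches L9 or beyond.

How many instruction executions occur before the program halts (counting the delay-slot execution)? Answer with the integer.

8

#0 addi  $r4, $r6, 13 ; 0/7/3/14/26/3/13
#1 bne  $r6, $r3, L4 ; 0/7/3/14/26/3/13 ; →target
#2 and  $r3, $r6, $r1 ; 0/7/3/5/26/3/13
#4 beq  $r5, $r1, L9 ; 0/7/3/5/26/3/13 ; →fallthru
#5 nor  $r5, $r5, $r5 ; 0/7/3/5/26/65532/13
#6 andi  $r1, $r3, 10 ; 0/0/3/5/26/65532/13
#7 sub  $r2, $r1, $r5 ; 0/0/4/5/26/65532/13
#8 sub  $r0, $r4, $r3 ; 0/0/4/5/26/65532/13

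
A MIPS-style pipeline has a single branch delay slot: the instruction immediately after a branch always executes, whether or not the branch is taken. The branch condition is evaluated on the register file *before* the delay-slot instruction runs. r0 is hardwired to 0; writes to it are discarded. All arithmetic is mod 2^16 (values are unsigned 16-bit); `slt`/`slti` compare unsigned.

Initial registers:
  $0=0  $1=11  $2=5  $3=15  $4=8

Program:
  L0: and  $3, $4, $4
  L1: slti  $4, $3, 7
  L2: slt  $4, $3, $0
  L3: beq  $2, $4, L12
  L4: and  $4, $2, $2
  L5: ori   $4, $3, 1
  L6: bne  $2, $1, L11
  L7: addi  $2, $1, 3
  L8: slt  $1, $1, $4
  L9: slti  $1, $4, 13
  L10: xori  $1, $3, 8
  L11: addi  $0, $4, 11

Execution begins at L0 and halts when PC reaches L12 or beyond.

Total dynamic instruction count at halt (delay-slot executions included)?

9

#0 and  $3, $4, $4 ; 0/11/5/8/8
#1 slti  $4, $3, 7 ; 0/11/5/8/0
#2 slt  $4, $3, $0 ; 0/11/5/8/0
#3 beq  $2, $4, L12 ; 0/11/5/8/0 ; →fallthru
#4 and  $4, $2, $2 ; 0/11/5/8/5
#5 ori   $4, $3, 1 ; 0/11/5/8/9
#6 bne  $2, $1, L11 ; 0/11/5/8/9 ; →target
#7 addi  $2, $1, 3 ; 0/11/14/8/9
#11 addi  $0, $4, 11 ; 0/11/14/8/9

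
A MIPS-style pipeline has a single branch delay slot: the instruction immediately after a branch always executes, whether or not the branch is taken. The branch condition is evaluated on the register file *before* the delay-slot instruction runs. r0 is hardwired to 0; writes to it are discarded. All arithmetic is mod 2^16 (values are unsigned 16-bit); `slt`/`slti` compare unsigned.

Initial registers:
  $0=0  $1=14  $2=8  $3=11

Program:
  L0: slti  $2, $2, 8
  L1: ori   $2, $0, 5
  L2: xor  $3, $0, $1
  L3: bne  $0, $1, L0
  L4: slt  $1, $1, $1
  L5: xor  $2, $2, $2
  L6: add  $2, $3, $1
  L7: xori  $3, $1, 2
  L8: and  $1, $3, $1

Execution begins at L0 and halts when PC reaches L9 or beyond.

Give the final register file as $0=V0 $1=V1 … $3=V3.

$0=0 $1=0 $2=0 $3=2

PC=0  slti  $2, $2, 8        | $0=0 $1=14 $2=0 $3=11
PC=1  ori   $2, $0, 5        | $0=0 $1=14 $2=5 $3=11
PC=2  xor  $3, $0, $1        | $0=0 $1=14 $2=5 $3=14
PC=3  bne  $0, $1, L0        | $0=0 $1=14 $2=5 $3=14  [TAKEN]
PC=4  slt  $1, $1, $1        | $0=0 $1=0 $2=5 $3=14
PC=0  slti  $2, $2, 8        | $0=0 $1=0 $2=1 $3=14
PC=1  ori   $2, $0, 5        | $0=0 $1=0 $2=5 $3=14
PC=2  xor  $3, $0, $1        | $0=0 $1=0 $2=5 $3=0
PC=3  bne  $0, $1, L0        | $0=0 $1=0 $2=5 $3=0  [not taken]
PC=4  slt  $1, $1, $1        | $0=0 $1=0 $2=5 $3=0
PC=5  xor  $2, $2, $2        | $0=0 $1=0 $2=0 $3=0
PC=6  add  $2, $3, $1        | $0=0 $1=0 $2=0 $3=0
PC=7  xori  $3, $1, 2        | $0=0 $1=0 $2=0 $3=2
PC=8  and  $1, $3, $1        | $0=0 $1=0 $2=0 $3=2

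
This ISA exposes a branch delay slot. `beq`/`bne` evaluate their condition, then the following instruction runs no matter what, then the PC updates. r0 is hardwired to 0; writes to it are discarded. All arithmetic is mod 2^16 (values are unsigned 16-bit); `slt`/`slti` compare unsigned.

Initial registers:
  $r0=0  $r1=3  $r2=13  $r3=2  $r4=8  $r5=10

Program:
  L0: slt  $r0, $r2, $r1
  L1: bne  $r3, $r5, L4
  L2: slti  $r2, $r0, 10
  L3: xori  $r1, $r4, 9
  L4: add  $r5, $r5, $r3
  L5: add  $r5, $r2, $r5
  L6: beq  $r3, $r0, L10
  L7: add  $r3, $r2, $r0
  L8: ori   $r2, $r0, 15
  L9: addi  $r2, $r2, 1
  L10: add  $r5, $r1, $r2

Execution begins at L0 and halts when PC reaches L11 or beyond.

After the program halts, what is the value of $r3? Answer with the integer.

1

  step pc=0: slt  $r0, $r2, $r1  regs=(0,3,13,2,8,10)
  step pc=1: bne  $r3, $r5, L4  cond=T  regs=(0,3,13,2,8,10)
  step pc=2: slti  $r2, $r0, 10  regs=(0,3,1,2,8,10)
  step pc=4: add  $r5, $r5, $r3  regs=(0,3,1,2,8,12)
  step pc=5: add  $r5, $r2, $r5  regs=(0,3,1,2,8,13)
  step pc=6: beq  $r3, $r0, L10  cond=F  regs=(0,3,1,2,8,13)
  step pc=7: add  $r3, $r2, $r0  regs=(0,3,1,1,8,13)
  step pc=8: ori   $r2, $r0, 15  regs=(0,3,15,1,8,13)
  step pc=9: addi  $r2, $r2, 1  regs=(0,3,16,1,8,13)
  step pc=10: add  $r5, $r1, $r2  regs=(0,3,16,1,8,19)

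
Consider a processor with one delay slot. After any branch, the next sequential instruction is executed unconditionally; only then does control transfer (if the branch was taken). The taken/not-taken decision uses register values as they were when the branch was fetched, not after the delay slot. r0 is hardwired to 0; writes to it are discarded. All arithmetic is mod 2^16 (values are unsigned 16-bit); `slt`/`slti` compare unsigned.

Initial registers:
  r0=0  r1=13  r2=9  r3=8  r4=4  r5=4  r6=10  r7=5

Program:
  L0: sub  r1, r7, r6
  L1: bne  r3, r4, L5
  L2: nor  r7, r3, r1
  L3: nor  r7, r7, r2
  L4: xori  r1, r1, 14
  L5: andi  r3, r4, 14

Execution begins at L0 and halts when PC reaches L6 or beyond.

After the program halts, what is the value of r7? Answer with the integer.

4

  step pc=0: sub  r1, r7, r6  regs=(0,65531,9,8,4,4,10,5)
  step pc=1: bne  r3, r4, L5  cond=T  regs=(0,65531,9,8,4,4,10,5)
  step pc=2: nor  r7, r3, r1  regs=(0,65531,9,8,4,4,10,4)
  step pc=5: andi  r3, r4, 14  regs=(0,65531,9,4,4,4,10,4)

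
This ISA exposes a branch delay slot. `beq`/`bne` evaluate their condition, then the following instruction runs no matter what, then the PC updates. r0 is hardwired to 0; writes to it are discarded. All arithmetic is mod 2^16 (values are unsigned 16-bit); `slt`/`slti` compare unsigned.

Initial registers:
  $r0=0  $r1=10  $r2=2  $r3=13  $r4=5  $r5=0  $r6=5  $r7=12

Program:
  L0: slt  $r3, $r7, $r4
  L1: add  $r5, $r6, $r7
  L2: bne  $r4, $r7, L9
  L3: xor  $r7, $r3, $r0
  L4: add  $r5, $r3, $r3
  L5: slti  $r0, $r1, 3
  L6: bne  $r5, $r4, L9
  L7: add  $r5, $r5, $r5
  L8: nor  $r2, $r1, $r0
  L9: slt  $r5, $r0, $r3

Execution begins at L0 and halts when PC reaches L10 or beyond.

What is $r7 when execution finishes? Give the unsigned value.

#0 slt  $r3, $r7, $r4 ; 0/10/2/0/5/0/5/12
#1 add  $r5, $r6, $r7 ; 0/10/2/0/5/17/5/12
#2 bne  $r4, $r7, L9 ; 0/10/2/0/5/17/5/12 ; →target
#3 xor  $r7, $r3, $r0 ; 0/10/2/0/5/17/5/0
#9 slt  $r5, $r0, $r3 ; 0/10/2/0/5/0/5/0

0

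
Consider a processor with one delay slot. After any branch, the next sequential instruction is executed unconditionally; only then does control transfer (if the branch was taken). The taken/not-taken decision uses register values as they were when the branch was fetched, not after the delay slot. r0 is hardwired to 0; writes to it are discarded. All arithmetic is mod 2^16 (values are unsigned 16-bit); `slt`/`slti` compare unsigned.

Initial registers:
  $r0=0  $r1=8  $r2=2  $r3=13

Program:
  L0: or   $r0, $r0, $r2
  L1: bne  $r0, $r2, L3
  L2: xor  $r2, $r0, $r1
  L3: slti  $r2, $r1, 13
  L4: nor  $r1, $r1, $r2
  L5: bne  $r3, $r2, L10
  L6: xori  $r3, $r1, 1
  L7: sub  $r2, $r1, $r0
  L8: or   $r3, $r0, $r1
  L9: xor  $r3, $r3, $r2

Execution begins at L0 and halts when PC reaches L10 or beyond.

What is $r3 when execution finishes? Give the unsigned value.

65527

[0] or   $r0, $r0, $r2  →  {$r0:0, $r1:8, $r2:2, $r3:13}
[1] bne  $r0, $r2, L3  →  {$r0:0, $r1:8, $r2:2, $r3:13}  ⟨branch taken⟩
[2] xor  $r2, $r0, $r1  →  {$r0:0, $r1:8, $r2:8, $r3:13}
[3] slti  $r2, $r1, 13  →  {$r0:0, $r1:8, $r2:1, $r3:13}
[4] nor  $r1, $r1, $r2  →  {$r0:0, $r1:65526, $r2:1, $r3:13}
[5] bne  $r3, $r2, L10  →  {$r0:0, $r1:65526, $r2:1, $r3:13}  ⟨branch taken⟩
[6] xori  $r3, $r1, 1  →  {$r0:0, $r1:65526, $r2:1, $r3:65527}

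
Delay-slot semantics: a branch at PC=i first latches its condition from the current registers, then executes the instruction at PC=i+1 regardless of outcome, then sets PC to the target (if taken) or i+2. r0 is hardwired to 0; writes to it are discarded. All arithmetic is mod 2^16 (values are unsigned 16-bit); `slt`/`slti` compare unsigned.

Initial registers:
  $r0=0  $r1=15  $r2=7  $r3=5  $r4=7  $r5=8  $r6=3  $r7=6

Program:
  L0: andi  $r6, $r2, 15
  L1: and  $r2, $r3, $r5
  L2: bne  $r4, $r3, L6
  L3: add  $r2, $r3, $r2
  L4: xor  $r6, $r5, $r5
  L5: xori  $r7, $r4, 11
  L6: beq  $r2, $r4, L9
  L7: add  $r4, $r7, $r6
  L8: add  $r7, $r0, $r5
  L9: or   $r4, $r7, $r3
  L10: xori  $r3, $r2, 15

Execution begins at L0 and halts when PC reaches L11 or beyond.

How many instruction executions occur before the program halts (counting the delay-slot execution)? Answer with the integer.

PC=0  andi  $r6, $r2, 15     | $r0=0 $r1=15 $r2=7 $r3=5 $r4=7 $r5=8 $r6=7 $r7=6
PC=1  and  $r2, $r3, $r5     | $r0=0 $r1=15 $r2=0 $r3=5 $r4=7 $r5=8 $r6=7 $r7=6
PC=2  bne  $r4, $r3, L6      | $r0=0 $r1=15 $r2=0 $r3=5 $r4=7 $r5=8 $r6=7 $r7=6  [TAKEN]
PC=3  add  $r2, $r3, $r2     | $r0=0 $r1=15 $r2=5 $r3=5 $r4=7 $r5=8 $r6=7 $r7=6
PC=6  beq  $r2, $r4, L9      | $r0=0 $r1=15 $r2=5 $r3=5 $r4=7 $r5=8 $r6=7 $r7=6  [not taken]
PC=7  add  $r4, $r7, $r6     | $r0=0 $r1=15 $r2=5 $r3=5 $r4=13 $r5=8 $r6=7 $r7=6
PC=8  add  $r7, $r0, $r5     | $r0=0 $r1=15 $r2=5 $r3=5 $r4=13 $r5=8 $r6=7 $r7=8
PC=9  or   $r4, $r7, $r3     | $r0=0 $r1=15 $r2=5 $r3=5 $r4=13 $r5=8 $r6=7 $r7=8
PC=10 xori  $r3, $r2, 15     | $r0=0 $r1=15 $r2=5 $r3=10 $r4=13 $r5=8 $r6=7 $r7=8

9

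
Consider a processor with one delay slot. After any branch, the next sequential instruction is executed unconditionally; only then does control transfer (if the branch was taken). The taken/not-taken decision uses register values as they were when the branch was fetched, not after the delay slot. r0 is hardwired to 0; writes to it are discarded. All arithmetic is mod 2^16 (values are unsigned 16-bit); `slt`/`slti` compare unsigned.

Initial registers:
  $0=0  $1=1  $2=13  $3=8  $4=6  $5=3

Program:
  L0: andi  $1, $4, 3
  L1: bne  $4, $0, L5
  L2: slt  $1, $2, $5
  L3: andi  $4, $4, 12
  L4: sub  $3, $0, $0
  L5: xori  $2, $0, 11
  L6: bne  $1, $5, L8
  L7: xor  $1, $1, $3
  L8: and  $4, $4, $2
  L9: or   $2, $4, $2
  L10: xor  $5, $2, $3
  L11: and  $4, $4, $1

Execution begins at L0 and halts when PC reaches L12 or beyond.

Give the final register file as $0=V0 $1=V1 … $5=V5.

  step pc=0: andi  $1, $4, 3  regs=(0,2,13,8,6,3)
  step pc=1: bne  $4, $0, L5  cond=T  regs=(0,2,13,8,6,3)
  step pc=2: slt  $1, $2, $5  regs=(0,0,13,8,6,3)
  step pc=5: xori  $2, $0, 11  regs=(0,0,11,8,6,3)
  step pc=6: bne  $1, $5, L8  cond=T  regs=(0,0,11,8,6,3)
  step pc=7: xor  $1, $1, $3  regs=(0,8,11,8,6,3)
  step pc=8: and  $4, $4, $2  regs=(0,8,11,8,2,3)
  step pc=9: or   $2, $4, $2  regs=(0,8,11,8,2,3)
  step pc=10: xor  $5, $2, $3  regs=(0,8,11,8,2,3)
  step pc=11: and  $4, $4, $1  regs=(0,8,11,8,0,3)

$0=0 $1=8 $2=11 $3=8 $4=0 $5=3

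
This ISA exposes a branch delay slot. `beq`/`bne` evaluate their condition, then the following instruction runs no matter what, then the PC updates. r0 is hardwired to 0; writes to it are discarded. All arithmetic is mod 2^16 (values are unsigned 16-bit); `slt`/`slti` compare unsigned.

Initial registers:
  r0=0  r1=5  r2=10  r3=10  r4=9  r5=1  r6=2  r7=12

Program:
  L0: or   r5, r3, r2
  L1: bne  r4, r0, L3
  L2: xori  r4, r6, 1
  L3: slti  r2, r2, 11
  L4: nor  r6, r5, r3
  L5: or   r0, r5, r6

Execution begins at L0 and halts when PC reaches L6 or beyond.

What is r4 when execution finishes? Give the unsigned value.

PC=0  or   r5, r3, r2        | r0=0 r1=5 r2=10 r3=10 r4=9 r5=10 r6=2 r7=12
PC=1  bne  r4, r0, L3        | r0=0 r1=5 r2=10 r3=10 r4=9 r5=10 r6=2 r7=12  [TAKEN]
PC=2  xori  r4, r6, 1        | r0=0 r1=5 r2=10 r3=10 r4=3 r5=10 r6=2 r7=12
PC=3  slti  r2, r2, 11       | r0=0 r1=5 r2=1 r3=10 r4=3 r5=10 r6=2 r7=12
PC=4  nor  r6, r5, r3        | r0=0 r1=5 r2=1 r3=10 r4=3 r5=10 r6=65525 r7=12
PC=5  or   r0, r5, r6        | r0=0 r1=5 r2=1 r3=10 r4=3 r5=10 r6=65525 r7=12

3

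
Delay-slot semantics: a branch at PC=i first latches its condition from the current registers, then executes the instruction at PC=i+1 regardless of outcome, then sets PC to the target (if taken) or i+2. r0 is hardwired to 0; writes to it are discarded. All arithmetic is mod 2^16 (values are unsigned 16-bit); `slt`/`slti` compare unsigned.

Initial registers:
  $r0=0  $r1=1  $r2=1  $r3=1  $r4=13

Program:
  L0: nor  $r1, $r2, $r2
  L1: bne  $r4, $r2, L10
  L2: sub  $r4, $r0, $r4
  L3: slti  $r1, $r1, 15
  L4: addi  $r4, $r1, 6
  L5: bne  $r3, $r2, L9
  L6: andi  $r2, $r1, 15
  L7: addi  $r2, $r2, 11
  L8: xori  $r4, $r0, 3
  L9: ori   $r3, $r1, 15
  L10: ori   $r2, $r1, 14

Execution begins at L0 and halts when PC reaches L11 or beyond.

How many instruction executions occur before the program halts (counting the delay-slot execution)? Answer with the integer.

PC=0  nor  $r1, $r2, $r2     | $r0=0 $r1=65534 $r2=1 $r3=1 $r4=13
PC=1  bne  $r4, $r2, L10     | $r0=0 $r1=65534 $r2=1 $r3=1 $r4=13  [TAKEN]
PC=2  sub  $r4, $r0, $r4     | $r0=0 $r1=65534 $r2=1 $r3=1 $r4=65523
PC=10 ori   $r2, $r1, 14     | $r0=0 $r1=65534 $r2=65534 $r3=1 $r4=65523

4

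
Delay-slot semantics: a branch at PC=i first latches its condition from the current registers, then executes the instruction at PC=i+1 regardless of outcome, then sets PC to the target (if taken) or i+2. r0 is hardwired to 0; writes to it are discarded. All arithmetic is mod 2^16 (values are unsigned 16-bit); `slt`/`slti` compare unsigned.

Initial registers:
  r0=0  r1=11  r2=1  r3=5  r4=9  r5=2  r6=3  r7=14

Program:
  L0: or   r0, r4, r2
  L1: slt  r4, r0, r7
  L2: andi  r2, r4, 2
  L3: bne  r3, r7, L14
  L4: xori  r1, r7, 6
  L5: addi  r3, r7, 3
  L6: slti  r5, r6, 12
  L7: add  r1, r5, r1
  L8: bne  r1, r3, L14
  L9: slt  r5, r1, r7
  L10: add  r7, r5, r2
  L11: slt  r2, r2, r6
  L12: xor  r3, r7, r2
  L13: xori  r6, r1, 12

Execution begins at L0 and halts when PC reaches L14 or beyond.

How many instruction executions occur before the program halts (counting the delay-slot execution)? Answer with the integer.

5

#0 or   r0, r4, r2 ; 0/11/1/5/9/2/3/14
#1 slt  r4, r0, r7 ; 0/11/1/5/1/2/3/14
#2 andi  r2, r4, 2 ; 0/11/0/5/1/2/3/14
#3 bne  r3, r7, L14 ; 0/11/0/5/1/2/3/14 ; →target
#4 xori  r1, r7, 6 ; 0/8/0/5/1/2/3/14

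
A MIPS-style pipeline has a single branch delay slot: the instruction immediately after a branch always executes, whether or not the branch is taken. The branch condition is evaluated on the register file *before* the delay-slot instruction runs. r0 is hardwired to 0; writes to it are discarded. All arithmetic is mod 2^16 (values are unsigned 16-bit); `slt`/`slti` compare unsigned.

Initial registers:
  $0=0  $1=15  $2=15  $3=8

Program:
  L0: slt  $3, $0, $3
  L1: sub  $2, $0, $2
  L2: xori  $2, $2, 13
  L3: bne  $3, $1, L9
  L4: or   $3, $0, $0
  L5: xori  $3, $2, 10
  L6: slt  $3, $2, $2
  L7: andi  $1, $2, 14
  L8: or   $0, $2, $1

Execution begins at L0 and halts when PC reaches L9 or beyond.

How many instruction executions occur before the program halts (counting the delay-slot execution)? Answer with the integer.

  step pc=0: slt  $3, $0, $3  regs=(0,15,15,1)
  step pc=1: sub  $2, $0, $2  regs=(0,15,65521,1)
  step pc=2: xori  $2, $2, 13  regs=(0,15,65532,1)
  step pc=3: bne  $3, $1, L9  cond=T  regs=(0,15,65532,1)
  step pc=4: or   $3, $0, $0  regs=(0,15,65532,0)

5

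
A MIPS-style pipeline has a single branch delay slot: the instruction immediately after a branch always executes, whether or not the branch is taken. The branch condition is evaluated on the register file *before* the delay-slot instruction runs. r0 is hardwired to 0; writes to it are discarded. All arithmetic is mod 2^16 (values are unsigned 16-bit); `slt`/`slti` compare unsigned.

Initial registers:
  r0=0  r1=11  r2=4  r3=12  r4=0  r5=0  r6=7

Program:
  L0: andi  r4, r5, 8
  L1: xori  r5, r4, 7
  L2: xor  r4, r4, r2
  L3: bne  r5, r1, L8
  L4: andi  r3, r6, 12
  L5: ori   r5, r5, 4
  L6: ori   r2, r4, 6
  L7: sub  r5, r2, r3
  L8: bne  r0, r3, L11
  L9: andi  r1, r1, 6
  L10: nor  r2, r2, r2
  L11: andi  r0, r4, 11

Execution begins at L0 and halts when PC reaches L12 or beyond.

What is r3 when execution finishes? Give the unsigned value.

PC=0  andi  r4, r5, 8        | r0=0 r1=11 r2=4 r3=12 r4=0 r5=0 r6=7
PC=1  xori  r5, r4, 7        | r0=0 r1=11 r2=4 r3=12 r4=0 r5=7 r6=7
PC=2  xor  r4, r4, r2        | r0=0 r1=11 r2=4 r3=12 r4=4 r5=7 r6=7
PC=3  bne  r5, r1, L8        | r0=0 r1=11 r2=4 r3=12 r4=4 r5=7 r6=7  [TAKEN]
PC=4  andi  r3, r6, 12       | r0=0 r1=11 r2=4 r3=4 r4=4 r5=7 r6=7
PC=8  bne  r0, r3, L11       | r0=0 r1=11 r2=4 r3=4 r4=4 r5=7 r6=7  [TAKEN]
PC=9  andi  r1, r1, 6        | r0=0 r1=2 r2=4 r3=4 r4=4 r5=7 r6=7
PC=11 andi  r0, r4, 11       | r0=0 r1=2 r2=4 r3=4 r4=4 r5=7 r6=7

4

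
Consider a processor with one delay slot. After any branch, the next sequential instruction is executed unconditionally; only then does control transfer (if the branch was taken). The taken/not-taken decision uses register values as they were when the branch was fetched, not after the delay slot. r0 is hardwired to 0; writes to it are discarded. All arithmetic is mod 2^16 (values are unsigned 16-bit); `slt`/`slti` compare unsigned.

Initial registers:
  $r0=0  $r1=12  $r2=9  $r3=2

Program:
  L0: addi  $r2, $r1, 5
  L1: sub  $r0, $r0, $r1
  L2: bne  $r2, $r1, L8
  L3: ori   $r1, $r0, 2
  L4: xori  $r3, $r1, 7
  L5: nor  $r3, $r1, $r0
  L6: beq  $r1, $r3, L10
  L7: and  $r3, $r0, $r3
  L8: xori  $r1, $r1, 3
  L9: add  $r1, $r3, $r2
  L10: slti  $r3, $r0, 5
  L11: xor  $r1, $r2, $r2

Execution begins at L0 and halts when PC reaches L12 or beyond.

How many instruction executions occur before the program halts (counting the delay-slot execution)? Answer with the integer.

  step pc=0: addi  $r2, $r1, 5  regs=(0,12,17,2)
  step pc=1: sub  $r0, $r0, $r1  regs=(0,12,17,2)
  step pc=2: bne  $r2, $r1, L8  cond=T  regs=(0,12,17,2)
  step pc=3: ori   $r1, $r0, 2  regs=(0,2,17,2)
  step pc=8: xori  $r1, $r1, 3  regs=(0,1,17,2)
  step pc=9: add  $r1, $r3, $r2  regs=(0,19,17,2)
  step pc=10: slti  $r3, $r0, 5  regs=(0,19,17,1)
  step pc=11: xor  $r1, $r2, $r2  regs=(0,0,17,1)

8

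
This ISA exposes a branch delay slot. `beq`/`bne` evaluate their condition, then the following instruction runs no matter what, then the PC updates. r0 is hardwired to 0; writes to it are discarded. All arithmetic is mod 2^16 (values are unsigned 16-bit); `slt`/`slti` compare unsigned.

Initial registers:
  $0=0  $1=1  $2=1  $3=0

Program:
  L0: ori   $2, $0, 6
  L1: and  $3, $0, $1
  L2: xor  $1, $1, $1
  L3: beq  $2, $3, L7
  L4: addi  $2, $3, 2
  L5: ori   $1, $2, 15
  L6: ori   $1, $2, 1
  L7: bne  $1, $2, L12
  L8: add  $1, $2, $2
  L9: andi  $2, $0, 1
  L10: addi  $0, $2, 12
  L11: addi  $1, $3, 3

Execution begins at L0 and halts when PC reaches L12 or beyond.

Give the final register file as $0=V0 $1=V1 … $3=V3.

$0=0 $1=4 $2=2 $3=0

  step pc=0: ori   $2, $0, 6  regs=(0,1,6,0)
  step pc=1: and  $3, $0, $1  regs=(0,1,6,0)
  step pc=2: xor  $1, $1, $1  regs=(0,0,6,0)
  step pc=3: beq  $2, $3, L7  cond=F  regs=(0,0,6,0)
  step pc=4: addi  $2, $3, 2  regs=(0,0,2,0)
  step pc=5: ori   $1, $2, 15  regs=(0,15,2,0)
  step pc=6: ori   $1, $2, 1  regs=(0,3,2,0)
  step pc=7: bne  $1, $2, L12  cond=T  regs=(0,3,2,0)
  step pc=8: add  $1, $2, $2  regs=(0,4,2,0)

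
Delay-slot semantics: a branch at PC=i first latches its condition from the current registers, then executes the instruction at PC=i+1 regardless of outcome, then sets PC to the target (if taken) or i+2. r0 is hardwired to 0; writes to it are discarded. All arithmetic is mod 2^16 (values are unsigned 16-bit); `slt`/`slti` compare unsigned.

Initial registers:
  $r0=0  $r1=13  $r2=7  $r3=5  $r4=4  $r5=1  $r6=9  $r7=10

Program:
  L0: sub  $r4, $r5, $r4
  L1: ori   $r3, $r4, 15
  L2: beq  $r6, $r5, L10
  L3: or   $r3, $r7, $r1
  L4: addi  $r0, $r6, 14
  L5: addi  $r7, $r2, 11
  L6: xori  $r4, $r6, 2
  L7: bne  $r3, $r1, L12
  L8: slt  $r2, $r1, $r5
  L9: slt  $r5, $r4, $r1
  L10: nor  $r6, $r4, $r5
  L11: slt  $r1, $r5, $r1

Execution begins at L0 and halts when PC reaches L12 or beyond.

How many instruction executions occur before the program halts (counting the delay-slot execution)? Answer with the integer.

9

[0] sub  $r4, $r5, $r4  →  {$r0:0, $r1:13, $r2:7, $r3:5, $r4:65533, $r5:1, $r6:9, $r7:10}
[1] ori   $r3, $r4, 15  →  {$r0:0, $r1:13, $r2:7, $r3:65535, $r4:65533, $r5:1, $r6:9, $r7:10}
[2] beq  $r6, $r5, L10  →  {$r0:0, $r1:13, $r2:7, $r3:65535, $r4:65533, $r5:1, $r6:9, $r7:10}  ⟨branch fallthrough⟩
[3] or   $r3, $r7, $r1  →  {$r0:0, $r1:13, $r2:7, $r3:15, $r4:65533, $r5:1, $r6:9, $r7:10}
[4] addi  $r0, $r6, 14  →  {$r0:0, $r1:13, $r2:7, $r3:15, $r4:65533, $r5:1, $r6:9, $r7:10}
[5] addi  $r7, $r2, 11  →  {$r0:0, $r1:13, $r2:7, $r3:15, $r4:65533, $r5:1, $r6:9, $r7:18}
[6] xori  $r4, $r6, 2  →  {$r0:0, $r1:13, $r2:7, $r3:15, $r4:11, $r5:1, $r6:9, $r7:18}
[7] bne  $r3, $r1, L12  →  {$r0:0, $r1:13, $r2:7, $r3:15, $r4:11, $r5:1, $r6:9, $r7:18}  ⟨branch taken⟩
[8] slt  $r2, $r1, $r5  →  {$r0:0, $r1:13, $r2:0, $r3:15, $r4:11, $r5:1, $r6:9, $r7:18}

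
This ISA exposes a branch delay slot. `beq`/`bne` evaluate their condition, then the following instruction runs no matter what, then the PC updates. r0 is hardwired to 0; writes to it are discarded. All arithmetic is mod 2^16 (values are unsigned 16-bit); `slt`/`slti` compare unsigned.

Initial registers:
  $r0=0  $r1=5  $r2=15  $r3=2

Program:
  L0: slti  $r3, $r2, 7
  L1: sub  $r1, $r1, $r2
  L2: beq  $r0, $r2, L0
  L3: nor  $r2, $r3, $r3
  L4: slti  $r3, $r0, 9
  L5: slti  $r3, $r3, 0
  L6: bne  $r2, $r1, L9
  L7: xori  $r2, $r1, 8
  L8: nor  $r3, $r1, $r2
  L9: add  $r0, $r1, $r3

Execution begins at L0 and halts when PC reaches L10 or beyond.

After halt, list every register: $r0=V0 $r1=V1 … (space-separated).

  step pc=0: slti  $r3, $r2, 7  regs=(0,5,15,0)
  step pc=1: sub  $r1, $r1, $r2  regs=(0,65526,15,0)
  step pc=2: beq  $r0, $r2, L0  cond=F  regs=(0,65526,15,0)
  step pc=3: nor  $r2, $r3, $r3  regs=(0,65526,65535,0)
  step pc=4: slti  $r3, $r0, 9  regs=(0,65526,65535,1)
  step pc=5: slti  $r3, $r3, 0  regs=(0,65526,65535,0)
  step pc=6: bne  $r2, $r1, L9  cond=T  regs=(0,65526,65535,0)
  step pc=7: xori  $r2, $r1, 8  regs=(0,65526,65534,0)
  step pc=9: add  $r0, $r1, $r3  regs=(0,65526,65534,0)

$r0=0 $r1=65526 $r2=65534 $r3=0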